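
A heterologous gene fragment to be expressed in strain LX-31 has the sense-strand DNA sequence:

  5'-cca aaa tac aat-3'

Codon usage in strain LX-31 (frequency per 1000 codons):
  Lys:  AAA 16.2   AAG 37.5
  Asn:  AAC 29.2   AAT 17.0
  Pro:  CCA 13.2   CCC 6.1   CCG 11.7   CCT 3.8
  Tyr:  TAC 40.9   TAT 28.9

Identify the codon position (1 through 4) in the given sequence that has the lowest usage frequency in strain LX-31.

1

Codon 1 CCA (Pro): 13.2 per 1000.
Codon 2 AAA (Lys): 16.2 per 1000.
Codon 3 TAC (Tyr): 40.9 per 1000.
Codon 4 AAT (Asn): 17.0 per 1000.
Lowest frequency is 13.2 at codon 1.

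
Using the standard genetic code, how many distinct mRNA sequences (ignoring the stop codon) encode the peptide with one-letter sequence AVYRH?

384

Ala: 4 codons.
Val: 4 codons.
Tyr: 2 codons.
Arg: 6 codons.
His: 2 codons.
4 × 4 × 2 × 6 × 2 = 384.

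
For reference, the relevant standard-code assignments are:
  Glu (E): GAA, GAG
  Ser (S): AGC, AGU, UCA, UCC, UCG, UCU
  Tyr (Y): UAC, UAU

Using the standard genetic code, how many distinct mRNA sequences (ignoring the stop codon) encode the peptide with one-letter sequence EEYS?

Glu: 2 codons.
Glu: 2 codons.
Tyr: 2 codons.
Ser: 6 codons.
2 × 2 × 2 × 6 = 48.

48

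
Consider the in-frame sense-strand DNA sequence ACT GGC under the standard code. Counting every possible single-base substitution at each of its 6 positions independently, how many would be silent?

6

Codon 1 (ACT, Thr): 3 synonymous substitutions.
Codon 2 (GGC, Gly): 3 synonymous substitutions.
Total: 3 + 3 = 6.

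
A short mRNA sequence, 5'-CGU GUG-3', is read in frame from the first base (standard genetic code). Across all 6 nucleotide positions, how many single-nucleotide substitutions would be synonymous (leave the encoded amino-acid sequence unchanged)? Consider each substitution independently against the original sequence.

6

Codon 1 (CGU, Arg): 3 synonymous substitutions.
Codon 2 (GUG, Val): 3 synonymous substitutions.
Total: 3 + 3 = 6.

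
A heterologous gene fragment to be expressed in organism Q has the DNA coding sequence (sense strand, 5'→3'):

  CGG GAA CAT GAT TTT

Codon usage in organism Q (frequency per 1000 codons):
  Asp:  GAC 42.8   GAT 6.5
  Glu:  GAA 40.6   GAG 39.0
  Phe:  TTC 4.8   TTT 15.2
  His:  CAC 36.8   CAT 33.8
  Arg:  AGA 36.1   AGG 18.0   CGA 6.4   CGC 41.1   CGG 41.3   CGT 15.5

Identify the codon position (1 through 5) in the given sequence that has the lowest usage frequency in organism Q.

4

Codon 1 CGG (Arg): 41.3 per 1000.
Codon 2 GAA (Glu): 40.6 per 1000.
Codon 3 CAT (His): 33.8 per 1000.
Codon 4 GAT (Asp): 6.5 per 1000.
Codon 5 TTT (Phe): 15.2 per 1000.
Lowest frequency is 6.5 at codon 4.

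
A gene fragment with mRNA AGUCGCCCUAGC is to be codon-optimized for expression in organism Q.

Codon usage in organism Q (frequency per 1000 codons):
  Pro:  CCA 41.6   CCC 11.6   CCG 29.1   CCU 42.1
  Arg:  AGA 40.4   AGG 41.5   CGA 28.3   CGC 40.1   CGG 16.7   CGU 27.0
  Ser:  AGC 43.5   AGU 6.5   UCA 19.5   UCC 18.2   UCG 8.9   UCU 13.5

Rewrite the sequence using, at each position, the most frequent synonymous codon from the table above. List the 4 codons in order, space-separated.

Codon 1 (Ser): best is AGC at 43.5.
Codon 2 (Arg): best is AGG at 41.5.
Codon 3 (Pro): best is CCU at 42.1.
Codon 4 (Ser): best is AGC at 43.5.

AGC AGG CCU AGC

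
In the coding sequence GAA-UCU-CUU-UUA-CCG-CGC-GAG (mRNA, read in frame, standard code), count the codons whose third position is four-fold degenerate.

4

Codon 1 GAA (Glu): third position 2-fold.
Codon 2 UCU (Ser): third position 4-fold.
Codon 3 CUU (Leu): third position 4-fold.
Codon 4 UUA (Leu): third position 2-fold.
Codon 5 CCG (Pro): third position 4-fold.
Codon 6 CGC (Arg): third position 4-fold.
Codon 7 GAG (Glu): third position 2-fold.
Four-fold degenerate third positions: 4.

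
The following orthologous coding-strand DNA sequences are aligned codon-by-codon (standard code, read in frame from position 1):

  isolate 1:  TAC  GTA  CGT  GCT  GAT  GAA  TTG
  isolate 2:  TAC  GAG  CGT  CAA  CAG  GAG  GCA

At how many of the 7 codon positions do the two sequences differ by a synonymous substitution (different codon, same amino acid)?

1

Codon 1: TAC Tyr / TAC Tyr — identical.
Codon 2: GTA Val / GAG Glu — nonsynonymous.
Codon 3: CGT Arg / CGT Arg — identical.
Codon 4: GCT Ala / CAA Gln — nonsynonymous.
Codon 5: GAT Asp / CAG Gln — nonsynonymous.
Codon 6: GAA Glu / GAG Glu — synonymous.
Codon 7: TTG Leu / GCA Ala — nonsynonymous.
Synonymous differences: 1.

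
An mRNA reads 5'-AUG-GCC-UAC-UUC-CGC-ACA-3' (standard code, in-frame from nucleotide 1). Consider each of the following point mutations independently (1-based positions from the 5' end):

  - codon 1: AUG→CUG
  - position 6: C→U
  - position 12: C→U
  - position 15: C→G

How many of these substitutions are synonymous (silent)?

3

Codon 1: AUG (Met) → CUG (Leu) — missense.
Codon 2: GCC (Ala) → GCU (Ala) — synonymous.
Codon 4: UUC (Phe) → UUU (Phe) — synonymous.
Codon 5: CGC (Arg) → CGG (Arg) — synonymous.
Synonymous: 3 of 4.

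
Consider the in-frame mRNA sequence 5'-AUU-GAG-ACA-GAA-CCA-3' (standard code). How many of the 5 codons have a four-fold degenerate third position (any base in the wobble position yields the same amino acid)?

Codon 1 AUU (Ile): third position 3-fold.
Codon 2 GAG (Glu): third position 2-fold.
Codon 3 ACA (Thr): third position 4-fold.
Codon 4 GAA (Glu): third position 2-fold.
Codon 5 CCA (Pro): third position 4-fold.
Four-fold degenerate third positions: 2.

2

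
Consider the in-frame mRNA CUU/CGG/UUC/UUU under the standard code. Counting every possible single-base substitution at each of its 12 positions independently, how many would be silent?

9

Codon 1 (CUU, Leu): 3 synonymous substitutions.
Codon 2 (CGG, Arg): 4 synonymous substitutions.
Codon 3 (UUC, Phe): 1 synonymous substitution.
Codon 4 (UUU, Phe): 1 synonymous substitution.
Total: 3 + 4 + 1 + 1 = 9.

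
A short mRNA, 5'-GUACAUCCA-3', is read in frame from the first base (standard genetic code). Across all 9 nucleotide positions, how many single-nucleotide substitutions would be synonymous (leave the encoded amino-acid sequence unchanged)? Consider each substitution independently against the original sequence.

Codon 1 (GUA, Val): 3 synonymous substitutions.
Codon 2 (CAU, His): 1 synonymous substitution.
Codon 3 (CCA, Pro): 3 synonymous substitutions.
Total: 3 + 1 + 3 = 7.

7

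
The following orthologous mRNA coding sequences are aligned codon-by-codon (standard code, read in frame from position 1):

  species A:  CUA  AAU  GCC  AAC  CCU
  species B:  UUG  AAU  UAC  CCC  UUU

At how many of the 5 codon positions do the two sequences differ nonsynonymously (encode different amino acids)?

3

Codon 1: CUA Leu / UUG Leu — synonymous.
Codon 2: AAU Asn / AAU Asn — identical.
Codon 3: GCC Ala / UAC Tyr — nonsynonymous.
Codon 4: AAC Asn / CCC Pro — nonsynonymous.
Codon 5: CCU Pro / UUU Phe — nonsynonymous.
Nonsynonymous differences: 3.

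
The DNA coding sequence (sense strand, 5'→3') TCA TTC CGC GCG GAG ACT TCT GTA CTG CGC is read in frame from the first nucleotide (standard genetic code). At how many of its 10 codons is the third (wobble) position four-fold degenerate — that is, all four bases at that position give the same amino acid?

Codon 1 TCA (Ser): third position 4-fold.
Codon 2 TTC (Phe): third position 2-fold.
Codon 3 CGC (Arg): third position 4-fold.
Codon 4 GCG (Ala): third position 4-fold.
Codon 5 GAG (Glu): third position 2-fold.
Codon 6 ACT (Thr): third position 4-fold.
Codon 7 TCT (Ser): third position 4-fold.
Codon 8 GTA (Val): third position 4-fold.
Codon 9 CTG (Leu): third position 4-fold.
Codon 10 CGC (Arg): third position 4-fold.
Four-fold degenerate third positions: 8.

8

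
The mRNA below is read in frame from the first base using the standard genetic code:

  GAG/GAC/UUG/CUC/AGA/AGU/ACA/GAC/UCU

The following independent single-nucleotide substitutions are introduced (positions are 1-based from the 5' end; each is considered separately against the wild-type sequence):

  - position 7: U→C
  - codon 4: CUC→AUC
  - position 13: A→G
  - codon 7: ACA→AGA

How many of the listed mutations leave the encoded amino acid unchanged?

Codon 3: UUG (Leu) → CUG (Leu) — synonymous.
Codon 4: CUC (Leu) → AUC (Ile) — missense.
Codon 5: AGA (Arg) → GGA (Gly) — missense.
Codon 7: ACA (Thr) → AGA (Arg) — missense.
Synonymous: 1 of 4.

1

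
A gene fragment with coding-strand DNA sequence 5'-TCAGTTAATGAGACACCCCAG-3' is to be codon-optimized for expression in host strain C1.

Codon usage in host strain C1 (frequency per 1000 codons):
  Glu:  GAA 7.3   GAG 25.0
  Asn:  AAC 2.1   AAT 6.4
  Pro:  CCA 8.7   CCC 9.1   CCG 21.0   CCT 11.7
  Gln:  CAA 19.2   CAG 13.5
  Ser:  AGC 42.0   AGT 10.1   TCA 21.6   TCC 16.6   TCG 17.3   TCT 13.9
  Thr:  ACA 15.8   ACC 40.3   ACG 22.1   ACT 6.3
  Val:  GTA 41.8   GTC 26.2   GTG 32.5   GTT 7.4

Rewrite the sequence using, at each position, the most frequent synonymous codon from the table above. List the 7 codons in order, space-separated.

Codon 1 (Ser): best is AGC at 42.0.
Codon 2 (Val): best is GTA at 41.8.
Codon 3 (Asn): best is AAT at 6.4.
Codon 4 (Glu): best is GAG at 25.0.
Codon 5 (Thr): best is ACC at 40.3.
Codon 6 (Pro): best is CCG at 21.0.
Codon 7 (Gln): best is CAA at 19.2.

AGC GTA AAT GAG ACC CCG CAA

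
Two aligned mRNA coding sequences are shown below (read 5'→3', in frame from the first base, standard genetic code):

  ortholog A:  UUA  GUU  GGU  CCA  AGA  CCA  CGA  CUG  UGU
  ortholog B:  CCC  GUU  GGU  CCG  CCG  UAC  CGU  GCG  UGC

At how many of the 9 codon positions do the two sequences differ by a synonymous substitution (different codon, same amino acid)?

Codon 1: UUA Leu / CCC Pro — nonsynonymous.
Codon 2: GUU Val / GUU Val — identical.
Codon 3: GGU Gly / GGU Gly — identical.
Codon 4: CCA Pro / CCG Pro — synonymous.
Codon 5: AGA Arg / CCG Pro — nonsynonymous.
Codon 6: CCA Pro / UAC Tyr — nonsynonymous.
Codon 7: CGA Arg / CGU Arg — synonymous.
Codon 8: CUG Leu / GCG Ala — nonsynonymous.
Codon 9: UGU Cys / UGC Cys — synonymous.
Synonymous differences: 3.

3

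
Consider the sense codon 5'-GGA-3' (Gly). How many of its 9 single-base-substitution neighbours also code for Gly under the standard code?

3

Position 1: none → 0 synonymous.
Position 2: none → 0 synonymous.
Position 3: GGT, GGC, GGG → 3 synonymous.
Total: 0 + 0 + 3 = 3.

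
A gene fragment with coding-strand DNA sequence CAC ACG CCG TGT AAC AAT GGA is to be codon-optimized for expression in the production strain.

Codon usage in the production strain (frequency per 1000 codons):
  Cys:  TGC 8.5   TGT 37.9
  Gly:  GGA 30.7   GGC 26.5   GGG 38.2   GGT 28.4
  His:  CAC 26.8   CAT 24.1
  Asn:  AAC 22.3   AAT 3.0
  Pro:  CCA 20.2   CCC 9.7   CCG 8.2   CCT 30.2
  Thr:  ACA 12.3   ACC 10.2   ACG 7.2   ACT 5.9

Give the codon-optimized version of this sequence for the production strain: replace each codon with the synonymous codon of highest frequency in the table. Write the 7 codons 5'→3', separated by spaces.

CAC ACA CCT TGT AAC AAC GGG

Codon 1 (His): best is CAC at 26.8.
Codon 2 (Thr): best is ACA at 12.3.
Codon 3 (Pro): best is CCT at 30.2.
Codon 4 (Cys): best is TGT at 37.9.
Codon 5 (Asn): best is AAC at 22.3.
Codon 6 (Asn): best is AAC at 22.3.
Codon 7 (Gly): best is GGG at 38.2.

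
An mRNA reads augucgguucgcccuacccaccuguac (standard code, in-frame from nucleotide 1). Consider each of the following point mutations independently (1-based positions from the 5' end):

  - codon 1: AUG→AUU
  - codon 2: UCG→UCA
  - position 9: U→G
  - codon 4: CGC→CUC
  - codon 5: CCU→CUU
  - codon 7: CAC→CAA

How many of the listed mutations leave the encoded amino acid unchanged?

2

Codon 1: AUG (Met) → AUU (Ile) — missense.
Codon 2: UCG (Ser) → UCA (Ser) — synonymous.
Codon 3: GUU (Val) → GUG (Val) — synonymous.
Codon 4: CGC (Arg) → CUC (Leu) — missense.
Codon 5: CCU (Pro) → CUU (Leu) — missense.
Codon 7: CAC (His) → CAA (Gln) — missense.
Synonymous: 2 of 6.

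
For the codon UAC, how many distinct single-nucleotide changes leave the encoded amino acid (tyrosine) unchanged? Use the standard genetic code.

Position 1: none → 0 synonymous.
Position 2: none → 0 synonymous.
Position 3: UAU → 1 synonymous.
Total: 0 + 0 + 1 = 1.

1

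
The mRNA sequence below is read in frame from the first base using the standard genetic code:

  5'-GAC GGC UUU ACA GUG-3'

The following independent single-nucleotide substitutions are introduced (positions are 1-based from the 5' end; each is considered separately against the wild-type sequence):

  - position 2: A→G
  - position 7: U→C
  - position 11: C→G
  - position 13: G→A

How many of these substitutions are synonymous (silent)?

0

Codon 1: GAC (Asp) → GGC (Gly) — missense.
Codon 3: UUU (Phe) → CUU (Leu) — missense.
Codon 4: ACA (Thr) → AGA (Arg) — missense.
Codon 5: GUG (Val) → AUG (Met) — missense.
Synonymous: 0 of 4.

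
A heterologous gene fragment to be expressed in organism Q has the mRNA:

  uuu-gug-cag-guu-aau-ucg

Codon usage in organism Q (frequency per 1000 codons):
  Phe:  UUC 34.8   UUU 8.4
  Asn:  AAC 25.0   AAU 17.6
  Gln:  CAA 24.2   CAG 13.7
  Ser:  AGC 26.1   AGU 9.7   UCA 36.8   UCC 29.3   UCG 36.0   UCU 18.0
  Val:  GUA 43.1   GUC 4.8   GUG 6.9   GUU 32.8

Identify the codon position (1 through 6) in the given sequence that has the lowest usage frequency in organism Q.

Codon 1 UUU (Phe): 8.4 per 1000.
Codon 2 GUG (Val): 6.9 per 1000.
Codon 3 CAG (Gln): 13.7 per 1000.
Codon 4 GUU (Val): 32.8 per 1000.
Codon 5 AAU (Asn): 17.6 per 1000.
Codon 6 UCG (Ser): 36.0 per 1000.
Lowest frequency is 6.9 at codon 2.

2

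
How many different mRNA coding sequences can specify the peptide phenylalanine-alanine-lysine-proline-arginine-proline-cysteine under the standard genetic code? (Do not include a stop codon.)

3072

Phe: 2 codons.
Ala: 4 codons.
Lys: 2 codons.
Pro: 4 codons.
Arg: 6 codons.
Pro: 4 codons.
Cys: 2 codons.
2 × 4 × 2 × 4 × 6 × 4 × 2 = 3072.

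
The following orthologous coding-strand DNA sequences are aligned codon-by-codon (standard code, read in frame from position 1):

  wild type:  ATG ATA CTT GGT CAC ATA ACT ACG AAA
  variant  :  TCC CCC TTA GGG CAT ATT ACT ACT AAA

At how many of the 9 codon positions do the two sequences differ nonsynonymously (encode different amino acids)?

Codon 1: ATG Met / TCC Ser — nonsynonymous.
Codon 2: ATA Ile / CCC Pro — nonsynonymous.
Codon 3: CTT Leu / TTA Leu — synonymous.
Codon 4: GGT Gly / GGG Gly — synonymous.
Codon 5: CAC His / CAT His — synonymous.
Codon 6: ATA Ile / ATT Ile — synonymous.
Codon 7: ACT Thr / ACT Thr — identical.
Codon 8: ACG Thr / ACT Thr — synonymous.
Codon 9: AAA Lys / AAA Lys — identical.
Nonsynonymous differences: 2.

2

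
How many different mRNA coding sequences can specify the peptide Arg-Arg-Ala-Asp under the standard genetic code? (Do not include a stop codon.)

Arg: 6 codons.
Arg: 6 codons.
Ala: 4 codons.
Asp: 2 codons.
6 × 6 × 4 × 2 = 288.

288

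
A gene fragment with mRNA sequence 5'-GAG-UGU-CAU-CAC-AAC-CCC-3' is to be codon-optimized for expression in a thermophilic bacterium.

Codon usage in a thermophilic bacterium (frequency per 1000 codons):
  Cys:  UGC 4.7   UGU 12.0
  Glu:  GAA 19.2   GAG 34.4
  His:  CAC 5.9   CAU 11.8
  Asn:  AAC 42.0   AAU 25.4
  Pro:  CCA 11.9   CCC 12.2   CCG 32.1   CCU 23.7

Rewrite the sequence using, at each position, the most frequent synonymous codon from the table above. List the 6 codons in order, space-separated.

Codon 1 (Glu): best is GAG at 34.4.
Codon 2 (Cys): best is UGU at 12.0.
Codon 3 (His): best is CAU at 11.8.
Codon 4 (His): best is CAU at 11.8.
Codon 5 (Asn): best is AAC at 42.0.
Codon 6 (Pro): best is CCG at 32.1.

GAG UGU CAU CAU AAC CCG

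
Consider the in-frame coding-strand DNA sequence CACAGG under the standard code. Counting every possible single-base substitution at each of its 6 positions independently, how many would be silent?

Codon 1 (CAC, His): 1 synonymous substitution.
Codon 2 (AGG, Arg): 2 synonymous substitutions.
Total: 1 + 2 = 3.

3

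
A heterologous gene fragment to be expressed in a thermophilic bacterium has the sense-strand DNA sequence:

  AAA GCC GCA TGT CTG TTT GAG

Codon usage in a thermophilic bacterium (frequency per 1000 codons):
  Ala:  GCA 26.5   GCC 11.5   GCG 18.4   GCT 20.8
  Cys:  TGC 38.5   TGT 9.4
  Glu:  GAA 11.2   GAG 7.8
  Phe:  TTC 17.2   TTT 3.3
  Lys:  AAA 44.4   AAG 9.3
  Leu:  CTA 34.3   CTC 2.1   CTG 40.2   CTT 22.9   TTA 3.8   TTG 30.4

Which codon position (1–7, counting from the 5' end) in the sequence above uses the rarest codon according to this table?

6

Codon 1 AAA (Lys): 44.4 per 1000.
Codon 2 GCC (Ala): 11.5 per 1000.
Codon 3 GCA (Ala): 26.5 per 1000.
Codon 4 TGT (Cys): 9.4 per 1000.
Codon 5 CTG (Leu): 40.2 per 1000.
Codon 6 TTT (Phe): 3.3 per 1000.
Codon 7 GAG (Glu): 7.8 per 1000.
Lowest frequency is 3.3 at codon 6.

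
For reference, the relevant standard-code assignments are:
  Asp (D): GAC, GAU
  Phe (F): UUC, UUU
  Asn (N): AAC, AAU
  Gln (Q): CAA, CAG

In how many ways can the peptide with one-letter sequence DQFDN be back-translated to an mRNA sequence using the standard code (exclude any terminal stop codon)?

Asp: 2 codons.
Gln: 2 codons.
Phe: 2 codons.
Asp: 2 codons.
Asn: 2 codons.
2 × 2 × 2 × 2 × 2 = 32.

32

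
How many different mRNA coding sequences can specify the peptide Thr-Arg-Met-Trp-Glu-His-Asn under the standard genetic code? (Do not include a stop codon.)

192

Thr: 4 codons.
Arg: 6 codons.
Met: 1 codon.
Trp: 1 codon.
Glu: 2 codons.
His: 2 codons.
Asn: 2 codons.
4 × 6 × 1 × 1 × 2 × 2 × 2 = 192.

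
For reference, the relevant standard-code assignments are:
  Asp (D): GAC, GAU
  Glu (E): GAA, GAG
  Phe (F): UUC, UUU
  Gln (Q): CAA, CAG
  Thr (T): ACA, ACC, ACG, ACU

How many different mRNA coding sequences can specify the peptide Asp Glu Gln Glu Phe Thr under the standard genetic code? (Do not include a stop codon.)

Asp: 2 codons.
Glu: 2 codons.
Gln: 2 codons.
Glu: 2 codons.
Phe: 2 codons.
Thr: 4 codons.
2 × 2 × 2 × 2 × 2 × 4 = 128.

128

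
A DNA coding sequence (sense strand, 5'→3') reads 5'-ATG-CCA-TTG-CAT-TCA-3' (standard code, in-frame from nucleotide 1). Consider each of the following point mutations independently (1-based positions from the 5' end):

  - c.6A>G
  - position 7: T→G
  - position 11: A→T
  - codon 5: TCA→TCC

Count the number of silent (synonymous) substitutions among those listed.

2

Codon 2: CCA (Pro) → CCG (Pro) — synonymous.
Codon 3: TTG (Leu) → GTG (Val) — missense.
Codon 4: CAT (His) → CTT (Leu) — missense.
Codon 5: TCA (Ser) → TCC (Ser) — synonymous.
Synonymous: 2 of 4.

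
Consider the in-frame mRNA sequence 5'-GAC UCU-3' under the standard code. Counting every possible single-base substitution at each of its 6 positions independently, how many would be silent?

Codon 1 (GAC, Asp): 1 synonymous substitution.
Codon 2 (UCU, Ser): 3 synonymous substitutions.
Total: 1 + 3 = 4.

4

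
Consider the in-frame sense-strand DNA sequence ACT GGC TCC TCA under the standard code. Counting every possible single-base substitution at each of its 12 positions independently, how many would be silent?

Codon 1 (ACT, Thr): 3 synonymous substitutions.
Codon 2 (GGC, Gly): 3 synonymous substitutions.
Codon 3 (TCC, Ser): 3 synonymous substitutions.
Codon 4 (TCA, Ser): 3 synonymous substitutions.
Total: 3 + 3 + 3 + 3 = 12.

12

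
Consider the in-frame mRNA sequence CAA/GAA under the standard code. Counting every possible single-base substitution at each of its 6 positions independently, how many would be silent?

Codon 1 (CAA, Gln): 1 synonymous substitution.
Codon 2 (GAA, Glu): 1 synonymous substitution.
Total: 1 + 1 = 2.

2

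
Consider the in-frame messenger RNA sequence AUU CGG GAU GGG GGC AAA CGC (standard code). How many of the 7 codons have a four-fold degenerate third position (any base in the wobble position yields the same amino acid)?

Codon 1 AUU (Ile): third position 3-fold.
Codon 2 CGG (Arg): third position 4-fold.
Codon 3 GAU (Asp): third position 2-fold.
Codon 4 GGG (Gly): third position 4-fold.
Codon 5 GGC (Gly): third position 4-fold.
Codon 6 AAA (Lys): third position 2-fold.
Codon 7 CGC (Arg): third position 4-fold.
Four-fold degenerate third positions: 4.

4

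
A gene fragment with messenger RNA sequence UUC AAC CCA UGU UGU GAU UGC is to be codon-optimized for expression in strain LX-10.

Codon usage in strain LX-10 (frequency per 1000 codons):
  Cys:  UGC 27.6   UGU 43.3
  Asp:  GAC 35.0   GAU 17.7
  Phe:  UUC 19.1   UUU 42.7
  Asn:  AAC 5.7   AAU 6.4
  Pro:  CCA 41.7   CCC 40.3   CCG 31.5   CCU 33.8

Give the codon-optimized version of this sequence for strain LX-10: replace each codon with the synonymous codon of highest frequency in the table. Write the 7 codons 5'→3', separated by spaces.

Codon 1 (Phe): best is UUU at 42.7.
Codon 2 (Asn): best is AAU at 6.4.
Codon 3 (Pro): best is CCA at 41.7.
Codon 4 (Cys): best is UGU at 43.3.
Codon 5 (Cys): best is UGU at 43.3.
Codon 6 (Asp): best is GAC at 35.0.
Codon 7 (Cys): best is UGU at 43.3.

UUU AAU CCA UGU UGU GAC UGU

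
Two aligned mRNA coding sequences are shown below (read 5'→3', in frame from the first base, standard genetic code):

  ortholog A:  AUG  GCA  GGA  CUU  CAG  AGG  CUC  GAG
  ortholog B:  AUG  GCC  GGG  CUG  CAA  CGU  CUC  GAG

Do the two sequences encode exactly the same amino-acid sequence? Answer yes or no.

Codon 1: AUG Met / AUG Met — identical.
Codon 2: GCA Ala / GCC Ala — synonymous.
Codon 3: GGA Gly / GGG Gly — synonymous.
Codon 4: CUU Leu / CUG Leu — synonymous.
Codon 5: CAG Gln / CAA Gln — synonymous.
Codon 6: AGG Arg / CGU Arg — synonymous.
Codon 7: CUC Leu / CUC Leu — identical.
Codon 8: GAG Glu / GAG Glu — identical.
Nonsynonymous differences: 0 → same protein.

yes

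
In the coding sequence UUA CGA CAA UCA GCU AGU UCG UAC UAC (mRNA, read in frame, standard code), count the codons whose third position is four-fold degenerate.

Codon 1 UUA (Leu): third position 2-fold.
Codon 2 CGA (Arg): third position 4-fold.
Codon 3 CAA (Gln): third position 2-fold.
Codon 4 UCA (Ser): third position 4-fold.
Codon 5 GCU (Ala): third position 4-fold.
Codon 6 AGU (Ser): third position 2-fold.
Codon 7 UCG (Ser): third position 4-fold.
Codon 8 UAC (Tyr): third position 2-fold.
Codon 9 UAC (Tyr): third position 2-fold.
Four-fold degenerate third positions: 4.

4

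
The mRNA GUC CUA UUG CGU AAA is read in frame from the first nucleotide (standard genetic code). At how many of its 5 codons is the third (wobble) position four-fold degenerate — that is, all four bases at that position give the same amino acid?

Codon 1 GUC (Val): third position 4-fold.
Codon 2 CUA (Leu): third position 4-fold.
Codon 3 UUG (Leu): third position 2-fold.
Codon 4 CGU (Arg): third position 4-fold.
Codon 5 AAA (Lys): third position 2-fold.
Four-fold degenerate third positions: 3.

3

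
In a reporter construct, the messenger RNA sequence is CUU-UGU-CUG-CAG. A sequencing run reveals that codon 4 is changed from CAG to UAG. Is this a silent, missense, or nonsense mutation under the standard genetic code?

nonsense

Position 10 falls in codon 4: CAG → Gln.
After the substitution the codon is UAG → Stop.
The new codon is a stop codon, so this is a nonsense mutation.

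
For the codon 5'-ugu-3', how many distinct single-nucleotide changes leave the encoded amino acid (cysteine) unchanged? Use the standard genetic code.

1

Position 1: none → 0 synonymous.
Position 2: none → 0 synonymous.
Position 3: UGC → 1 synonymous.
Total: 0 + 0 + 1 = 1.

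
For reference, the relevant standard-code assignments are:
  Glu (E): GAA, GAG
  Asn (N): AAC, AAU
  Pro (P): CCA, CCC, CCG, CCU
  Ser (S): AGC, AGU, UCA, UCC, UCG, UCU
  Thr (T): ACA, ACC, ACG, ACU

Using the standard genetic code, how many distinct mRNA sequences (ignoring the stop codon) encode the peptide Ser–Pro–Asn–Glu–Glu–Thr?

Ser: 6 codons.
Pro: 4 codons.
Asn: 2 codons.
Glu: 2 codons.
Glu: 2 codons.
Thr: 4 codons.
6 × 4 × 2 × 2 × 2 × 4 = 768.

768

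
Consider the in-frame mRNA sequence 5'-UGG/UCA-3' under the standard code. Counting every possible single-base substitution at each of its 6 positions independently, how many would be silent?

3

Codon 1 (UGG, Trp): 0 synonymous substitutions.
Codon 2 (UCA, Ser): 3 synonymous substitutions.
Total: 0 + 3 = 3.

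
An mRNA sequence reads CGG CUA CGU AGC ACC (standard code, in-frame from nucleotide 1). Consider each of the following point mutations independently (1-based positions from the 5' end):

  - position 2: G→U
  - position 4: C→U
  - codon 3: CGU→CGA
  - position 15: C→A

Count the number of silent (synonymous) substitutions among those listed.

3

Codon 1: CGG (Arg) → CUG (Leu) — missense.
Codon 2: CUA (Leu) → UUA (Leu) — synonymous.
Codon 3: CGU (Arg) → CGA (Arg) — synonymous.
Codon 5: ACC (Thr) → ACA (Thr) — synonymous.
Synonymous: 3 of 4.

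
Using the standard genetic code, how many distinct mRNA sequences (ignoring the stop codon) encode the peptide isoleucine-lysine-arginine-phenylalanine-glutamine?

Ile: 3 codons.
Lys: 2 codons.
Arg: 6 codons.
Phe: 2 codons.
Gln: 2 codons.
3 × 2 × 6 × 2 × 2 = 144.

144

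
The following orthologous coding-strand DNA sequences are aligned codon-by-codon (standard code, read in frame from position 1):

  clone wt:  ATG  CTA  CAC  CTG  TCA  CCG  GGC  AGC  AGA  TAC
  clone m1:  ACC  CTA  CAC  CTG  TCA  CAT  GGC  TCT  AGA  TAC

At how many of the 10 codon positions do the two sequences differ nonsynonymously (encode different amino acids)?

2

Codon 1: ATG Met / ACC Thr — nonsynonymous.
Codon 2: CTA Leu / CTA Leu — identical.
Codon 3: CAC His / CAC His — identical.
Codon 4: CTG Leu / CTG Leu — identical.
Codon 5: TCA Ser / TCA Ser — identical.
Codon 6: CCG Pro / CAT His — nonsynonymous.
Codon 7: GGC Gly / GGC Gly — identical.
Codon 8: AGC Ser / TCT Ser — synonymous.
Codon 9: AGA Arg / AGA Arg — identical.
Codon 10: TAC Tyr / TAC Tyr — identical.
Nonsynonymous differences: 2.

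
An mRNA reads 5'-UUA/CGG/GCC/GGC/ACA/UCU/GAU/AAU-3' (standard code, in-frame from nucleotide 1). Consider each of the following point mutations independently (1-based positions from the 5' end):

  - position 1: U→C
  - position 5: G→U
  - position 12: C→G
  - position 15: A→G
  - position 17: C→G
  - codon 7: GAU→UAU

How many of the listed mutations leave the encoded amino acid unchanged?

Codon 1: UUA (Leu) → CUA (Leu) — synonymous.
Codon 2: CGG (Arg) → CUG (Leu) — missense.
Codon 4: GGC (Gly) → GGG (Gly) — synonymous.
Codon 5: ACA (Thr) → ACG (Thr) — synonymous.
Codon 6: UCU (Ser) → UGU (Cys) — missense.
Codon 7: GAU (Asp) → UAU (Tyr) — missense.
Synonymous: 3 of 6.

3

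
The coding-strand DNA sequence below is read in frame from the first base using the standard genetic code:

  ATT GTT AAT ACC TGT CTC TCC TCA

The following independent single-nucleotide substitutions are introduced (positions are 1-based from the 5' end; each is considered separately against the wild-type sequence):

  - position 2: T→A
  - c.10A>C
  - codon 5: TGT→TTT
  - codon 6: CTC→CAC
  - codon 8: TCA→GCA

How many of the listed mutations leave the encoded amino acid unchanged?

0

Codon 1: ATT (Ile) → AAT (Asn) — missense.
Codon 4: ACC (Thr) → CCC (Pro) — missense.
Codon 5: TGT (Cys) → TTT (Phe) — missense.
Codon 6: CTC (Leu) → CAC (His) — missense.
Codon 8: TCA (Ser) → GCA (Ala) — missense.
Synonymous: 0 of 5.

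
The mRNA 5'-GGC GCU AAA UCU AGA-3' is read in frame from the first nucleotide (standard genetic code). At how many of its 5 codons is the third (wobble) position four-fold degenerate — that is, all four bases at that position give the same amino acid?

3

Codon 1 GGC (Gly): third position 4-fold.
Codon 2 GCU (Ala): third position 4-fold.
Codon 3 AAA (Lys): third position 2-fold.
Codon 4 UCU (Ser): third position 4-fold.
Codon 5 AGA (Arg): third position 2-fold.
Four-fold degenerate third positions: 3.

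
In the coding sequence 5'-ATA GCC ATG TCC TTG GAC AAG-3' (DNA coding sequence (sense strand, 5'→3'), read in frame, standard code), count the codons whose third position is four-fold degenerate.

Codon 1 ATA (Ile): third position 3-fold.
Codon 2 GCC (Ala): third position 4-fold.
Codon 3 ATG (Met): third position 1-fold.
Codon 4 TCC (Ser): third position 4-fold.
Codon 5 TTG (Leu): third position 2-fold.
Codon 6 GAC (Asp): third position 2-fold.
Codon 7 AAG (Lys): third position 2-fold.
Four-fold degenerate third positions: 2.

2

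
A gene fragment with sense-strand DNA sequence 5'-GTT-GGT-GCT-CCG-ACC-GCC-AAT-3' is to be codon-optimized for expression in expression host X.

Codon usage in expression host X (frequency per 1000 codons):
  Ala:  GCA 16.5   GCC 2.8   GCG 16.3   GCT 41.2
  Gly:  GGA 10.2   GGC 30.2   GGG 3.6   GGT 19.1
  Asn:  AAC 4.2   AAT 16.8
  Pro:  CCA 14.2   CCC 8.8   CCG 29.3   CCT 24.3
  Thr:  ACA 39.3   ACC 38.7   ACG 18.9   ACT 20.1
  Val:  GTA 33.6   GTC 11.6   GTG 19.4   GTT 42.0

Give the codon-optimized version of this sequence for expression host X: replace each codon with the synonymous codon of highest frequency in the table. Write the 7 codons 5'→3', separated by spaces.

Codon 1 (Val): best is GTT at 42.0.
Codon 2 (Gly): best is GGC at 30.2.
Codon 3 (Ala): best is GCT at 41.2.
Codon 4 (Pro): best is CCG at 29.3.
Codon 5 (Thr): best is ACA at 39.3.
Codon 6 (Ala): best is GCT at 41.2.
Codon 7 (Asn): best is AAT at 16.8.

GTT GGC GCT CCG ACA GCT AAT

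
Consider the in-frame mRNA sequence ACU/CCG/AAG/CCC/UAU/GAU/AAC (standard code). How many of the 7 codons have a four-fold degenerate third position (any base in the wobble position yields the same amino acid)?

Codon 1 ACU (Thr): third position 4-fold.
Codon 2 CCG (Pro): third position 4-fold.
Codon 3 AAG (Lys): third position 2-fold.
Codon 4 CCC (Pro): third position 4-fold.
Codon 5 UAU (Tyr): third position 2-fold.
Codon 6 GAU (Asp): third position 2-fold.
Codon 7 AAC (Asn): third position 2-fold.
Four-fold degenerate third positions: 3.

3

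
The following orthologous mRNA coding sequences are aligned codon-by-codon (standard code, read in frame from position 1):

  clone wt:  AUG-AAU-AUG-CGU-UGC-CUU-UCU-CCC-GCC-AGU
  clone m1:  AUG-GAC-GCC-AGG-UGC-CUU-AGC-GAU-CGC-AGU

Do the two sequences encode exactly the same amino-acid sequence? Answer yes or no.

Codon 1: AUG Met / AUG Met — identical.
Codon 2: AAU Asn / GAC Asp — nonsynonymous.
Codon 3: AUG Met / GCC Ala — nonsynonymous.
Codon 4: CGU Arg / AGG Arg — synonymous.
Codon 5: UGC Cys / UGC Cys — identical.
Codon 6: CUU Leu / CUU Leu — identical.
Codon 7: UCU Ser / AGC Ser — synonymous.
Codon 8: CCC Pro / GAU Asp — nonsynonymous.
Codon 9: GCC Ala / CGC Arg — nonsynonymous.
Codon 10: AGU Ser / AGU Ser — identical.
Nonsynonymous differences: 4 → different protein.

no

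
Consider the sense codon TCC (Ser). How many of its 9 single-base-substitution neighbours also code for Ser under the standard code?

3

Position 1: none → 0 synonymous.
Position 2: none → 0 synonymous.
Position 3: TCT, TCA, TCG → 3 synonymous.
Total: 0 + 0 + 3 = 3.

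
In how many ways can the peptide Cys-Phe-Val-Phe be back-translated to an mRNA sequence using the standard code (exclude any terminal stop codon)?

32

Cys: 2 codons.
Phe: 2 codons.
Val: 4 codons.
Phe: 2 codons.
2 × 2 × 4 × 2 = 32.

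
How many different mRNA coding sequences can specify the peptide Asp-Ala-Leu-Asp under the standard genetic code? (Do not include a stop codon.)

96

Asp: 2 codons.
Ala: 4 codons.
Leu: 6 codons.
Asp: 2 codons.
2 × 4 × 6 × 2 = 96.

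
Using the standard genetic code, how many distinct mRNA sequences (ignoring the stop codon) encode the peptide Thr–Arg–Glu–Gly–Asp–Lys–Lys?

1536

Thr: 4 codons.
Arg: 6 codons.
Glu: 2 codons.
Gly: 4 codons.
Asp: 2 codons.
Lys: 2 codons.
Lys: 2 codons.
4 × 6 × 2 × 4 × 2 × 2 × 2 = 1536.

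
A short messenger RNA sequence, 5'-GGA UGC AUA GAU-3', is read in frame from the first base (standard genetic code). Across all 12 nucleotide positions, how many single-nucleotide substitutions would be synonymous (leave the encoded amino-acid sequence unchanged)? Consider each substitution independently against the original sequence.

Codon 1 (GGA, Gly): 3 synonymous substitutions.
Codon 2 (UGC, Cys): 1 synonymous substitution.
Codon 3 (AUA, Ile): 2 synonymous substitutions.
Codon 4 (GAU, Asp): 1 synonymous substitution.
Total: 3 + 1 + 2 + 1 = 7.

7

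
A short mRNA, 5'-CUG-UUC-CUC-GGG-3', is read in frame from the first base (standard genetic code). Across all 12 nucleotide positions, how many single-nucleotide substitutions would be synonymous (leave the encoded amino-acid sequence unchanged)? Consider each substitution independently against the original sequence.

11

Codon 1 (CUG, Leu): 4 synonymous substitutions.
Codon 2 (UUC, Phe): 1 synonymous substitution.
Codon 3 (CUC, Leu): 3 synonymous substitutions.
Codon 4 (GGG, Gly): 3 synonymous substitutions.
Total: 4 + 1 + 3 + 3 = 11.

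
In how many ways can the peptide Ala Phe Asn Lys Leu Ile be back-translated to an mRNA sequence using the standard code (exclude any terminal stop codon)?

576

Ala: 4 codons.
Phe: 2 codons.
Asn: 2 codons.
Lys: 2 codons.
Leu: 6 codons.
Ile: 3 codons.
4 × 2 × 2 × 2 × 6 × 3 = 576.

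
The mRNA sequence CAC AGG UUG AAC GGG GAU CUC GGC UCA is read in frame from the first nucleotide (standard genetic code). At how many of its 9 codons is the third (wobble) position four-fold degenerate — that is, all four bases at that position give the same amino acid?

4

Codon 1 CAC (His): third position 2-fold.
Codon 2 AGG (Arg): third position 2-fold.
Codon 3 UUG (Leu): third position 2-fold.
Codon 4 AAC (Asn): third position 2-fold.
Codon 5 GGG (Gly): third position 4-fold.
Codon 6 GAU (Asp): third position 2-fold.
Codon 7 CUC (Leu): third position 4-fold.
Codon 8 GGC (Gly): third position 4-fold.
Codon 9 UCA (Ser): third position 4-fold.
Four-fold degenerate third positions: 4.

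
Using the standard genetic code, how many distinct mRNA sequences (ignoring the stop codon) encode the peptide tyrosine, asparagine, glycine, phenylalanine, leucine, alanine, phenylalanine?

1536

Tyr: 2 codons.
Asn: 2 codons.
Gly: 4 codons.
Phe: 2 codons.
Leu: 6 codons.
Ala: 4 codons.
Phe: 2 codons.
2 × 2 × 4 × 2 × 6 × 4 × 2 = 1536.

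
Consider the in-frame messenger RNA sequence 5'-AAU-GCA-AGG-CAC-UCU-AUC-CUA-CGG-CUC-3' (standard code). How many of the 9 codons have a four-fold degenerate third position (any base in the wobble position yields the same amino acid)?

Codon 1 AAU (Asn): third position 2-fold.
Codon 2 GCA (Ala): third position 4-fold.
Codon 3 AGG (Arg): third position 2-fold.
Codon 4 CAC (His): third position 2-fold.
Codon 5 UCU (Ser): third position 4-fold.
Codon 6 AUC (Ile): third position 3-fold.
Codon 7 CUA (Leu): third position 4-fold.
Codon 8 CGG (Arg): third position 4-fold.
Codon 9 CUC (Leu): third position 4-fold.
Four-fold degenerate third positions: 5.

5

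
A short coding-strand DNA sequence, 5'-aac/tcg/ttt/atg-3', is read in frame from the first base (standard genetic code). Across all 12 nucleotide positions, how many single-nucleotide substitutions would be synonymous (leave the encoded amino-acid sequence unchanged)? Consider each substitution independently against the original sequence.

5

Codon 1 (AAC, Asn): 1 synonymous substitution.
Codon 2 (TCG, Ser): 3 synonymous substitutions.
Codon 3 (TTT, Phe): 1 synonymous substitution.
Codon 4 (ATG, Met): 0 synonymous substitutions.
Total: 1 + 3 + 1 + 0 = 5.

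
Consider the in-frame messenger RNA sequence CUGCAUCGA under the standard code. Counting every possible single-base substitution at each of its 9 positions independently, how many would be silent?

9

Codon 1 (CUG, Leu): 4 synonymous substitutions.
Codon 2 (CAU, His): 1 synonymous substitution.
Codon 3 (CGA, Arg): 4 synonymous substitutions.
Total: 4 + 1 + 4 = 9.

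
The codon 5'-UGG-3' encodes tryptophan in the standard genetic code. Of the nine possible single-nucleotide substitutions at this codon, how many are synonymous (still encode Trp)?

Position 1: none → 0 synonymous.
Position 2: none → 0 synonymous.
Position 3: none → 0 synonymous.
Total: 0 + 0 + 0 = 0.

0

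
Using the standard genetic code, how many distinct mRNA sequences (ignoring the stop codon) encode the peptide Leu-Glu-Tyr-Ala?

Leu: 6 codons.
Glu: 2 codons.
Tyr: 2 codons.
Ala: 4 codons.
6 × 2 × 2 × 4 = 96.

96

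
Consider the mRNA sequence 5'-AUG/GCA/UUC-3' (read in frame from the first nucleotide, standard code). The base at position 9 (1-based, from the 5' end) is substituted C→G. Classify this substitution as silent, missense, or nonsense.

missense

Position 9 falls in codon 3: UUC → Phe.
After the substitution the codon is UUG → Leu.
Phe ≠ Leu, so this is a missense mutation.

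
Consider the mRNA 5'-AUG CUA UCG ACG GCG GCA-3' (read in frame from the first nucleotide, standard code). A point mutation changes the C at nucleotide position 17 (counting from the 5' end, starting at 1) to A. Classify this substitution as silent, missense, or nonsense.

missense

Position 17 falls in codon 6: GCA → Ala.
After the substitution the codon is GAA → Glu.
Ala ≠ Glu, so this is a missense mutation.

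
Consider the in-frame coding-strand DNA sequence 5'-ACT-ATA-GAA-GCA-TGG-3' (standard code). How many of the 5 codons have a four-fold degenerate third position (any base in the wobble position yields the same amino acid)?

2

Codon 1 ACT (Thr): third position 4-fold.
Codon 2 ATA (Ile): third position 3-fold.
Codon 3 GAA (Glu): third position 2-fold.
Codon 4 GCA (Ala): third position 4-fold.
Codon 5 TGG (Trp): third position 1-fold.
Four-fold degenerate third positions: 2.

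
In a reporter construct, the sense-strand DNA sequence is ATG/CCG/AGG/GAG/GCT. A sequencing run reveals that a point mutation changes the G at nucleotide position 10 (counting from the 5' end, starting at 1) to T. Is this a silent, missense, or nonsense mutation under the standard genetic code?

Position 10 falls in codon 4: GAG → Glu.
After the substitution the codon is TAG → Stop.
The new codon is a stop codon, so this is a nonsense mutation.

nonsense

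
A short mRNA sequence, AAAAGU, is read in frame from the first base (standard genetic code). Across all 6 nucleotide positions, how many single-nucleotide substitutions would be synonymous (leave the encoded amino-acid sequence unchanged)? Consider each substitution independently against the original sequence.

2

Codon 1 (AAA, Lys): 1 synonymous substitution.
Codon 2 (AGU, Ser): 1 synonymous substitution.
Total: 1 + 1 = 2.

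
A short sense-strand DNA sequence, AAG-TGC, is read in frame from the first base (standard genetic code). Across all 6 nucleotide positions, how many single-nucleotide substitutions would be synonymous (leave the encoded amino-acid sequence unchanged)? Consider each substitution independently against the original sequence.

2

Codon 1 (AAG, Lys): 1 synonymous substitution.
Codon 2 (TGC, Cys): 1 synonymous substitution.
Total: 1 + 1 = 2.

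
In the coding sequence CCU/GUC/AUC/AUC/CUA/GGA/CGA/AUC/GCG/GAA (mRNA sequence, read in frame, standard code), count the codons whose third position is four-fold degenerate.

6

Codon 1 CCU (Pro): third position 4-fold.
Codon 2 GUC (Val): third position 4-fold.
Codon 3 AUC (Ile): third position 3-fold.
Codon 4 AUC (Ile): third position 3-fold.
Codon 5 CUA (Leu): third position 4-fold.
Codon 6 GGA (Gly): third position 4-fold.
Codon 7 CGA (Arg): third position 4-fold.
Codon 8 AUC (Ile): third position 3-fold.
Codon 9 GCG (Ala): third position 4-fold.
Codon 10 GAA (Glu): third position 2-fold.
Four-fold degenerate third positions: 6.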